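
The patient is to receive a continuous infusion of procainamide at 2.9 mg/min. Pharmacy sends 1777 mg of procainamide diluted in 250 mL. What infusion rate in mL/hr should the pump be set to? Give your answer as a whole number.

2.9 mg/min × 60 min/hr = 174 mg/hr
Concentration = 1777 mg ÷ 250 mL = 7.108 mg/mL
Rate = 174 mg/hr ÷ 7.108 mg/mL = 24.47946 mL/hr

24 mL/hr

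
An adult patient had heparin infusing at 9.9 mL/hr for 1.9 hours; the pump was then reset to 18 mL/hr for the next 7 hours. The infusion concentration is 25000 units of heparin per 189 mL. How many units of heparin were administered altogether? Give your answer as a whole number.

19155 units

Concentration = 25000 units ÷ 189 mL = 132.2751 units/mL
Stage 1: 9.9 mL/hr × 1.9 hr = 18.81 mL → 18.81 mL × 132.2751 units/mL = 2488.095 units
Stage 2: 18 mL/hr × 7 hr = 126 mL → 126 mL × 132.2751 units/mL = 16666.67 units
Total = 2488.095 + 16666.67 = 19154.76 units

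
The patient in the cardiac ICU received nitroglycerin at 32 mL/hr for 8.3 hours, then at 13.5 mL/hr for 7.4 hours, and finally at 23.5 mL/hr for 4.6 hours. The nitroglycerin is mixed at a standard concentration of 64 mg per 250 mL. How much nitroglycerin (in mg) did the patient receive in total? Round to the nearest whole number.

121 mg

Concentration = 64 mg ÷ 250 mL = 0.256 mg/mL
Stage 1: 32 mL/hr × 8.3 hr = 265.6 mL → 265.6 mL × 0.256 mg/mL = 67.9936 mg
Stage 2: 13.5 mL/hr × 7.4 hr = 99.9 mL → 99.9 mL × 0.256 mg/mL = 25.5744 mg
Stage 3: 23.5 mL/hr × 4.6 hr = 108.1 mL → 108.1 mL × 0.256 mg/mL = 27.6736 mg
Total = 67.9936 + 25.5744 + 27.6736 = 121.2416 mg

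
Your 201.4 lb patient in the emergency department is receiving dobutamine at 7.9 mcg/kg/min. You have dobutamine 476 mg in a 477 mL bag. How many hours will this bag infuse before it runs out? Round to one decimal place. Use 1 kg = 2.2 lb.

11.0 hours

Weight = 201.4 lb ÷ 2.2 lb/kg = 91.54545 kg
Dose = 7.9 mcg/kg/min × 91.54545 kg = 723.2091 mcg/min
723.2091 mcg/min × 60 min/hr = 43392.55 mcg/hr
Concentration = 476 mg ÷ 477 mL = 0.9979036 mg/mL = 997.9036 mcg/mL
Rate = 43392.55 mcg/hr ÷ 997.9036 mcg/mL = 43.48371 mL/hr
Duration = 477 mL ÷ 43.48371 mL/hr = 10.96963 hr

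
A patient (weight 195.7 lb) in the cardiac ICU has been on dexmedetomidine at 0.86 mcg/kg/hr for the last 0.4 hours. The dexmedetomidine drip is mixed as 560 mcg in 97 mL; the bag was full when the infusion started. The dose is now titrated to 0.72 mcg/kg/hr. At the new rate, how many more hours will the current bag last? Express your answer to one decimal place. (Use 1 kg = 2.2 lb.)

Initial rate:
Weight = 195.7 lb ÷ 2.2 lb/kg = 88.95455 kg
Dose = 0.86 mcg/kg/hr × 88.95455 kg = 76.50091 mcg/hr
Concentration = 560 mcg ÷ 97 mL = 5.773196 mcg/mL
Rate = 76.50091 mcg/hr ÷ 5.773196 mcg/mL = 13.25105 mL/hr
Volume infused so far = 13.25105 mL/hr × 0.4 hr = 5.30042 mL
Volume remaining = 97 − 5.30042 = 91.69958 mL
New rate:
Dose = 0.72 mcg/kg/hr × 88.95455 kg = 64.04727 mcg/hr
Rate = 64.04727 mcg/hr ÷ 5.773196 mcg/mL = 11.0939 mL/hr
Time remaining = 91.69958 mL ÷ 11.0939 mL/hr = 8.265764 hr

8.3 hours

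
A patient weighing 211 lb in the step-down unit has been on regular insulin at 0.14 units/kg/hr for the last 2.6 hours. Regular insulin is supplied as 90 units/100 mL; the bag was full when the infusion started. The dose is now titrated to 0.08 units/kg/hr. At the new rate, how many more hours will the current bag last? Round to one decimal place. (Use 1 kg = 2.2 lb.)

Initial rate:
Weight = 211 lb ÷ 2.2 lb/kg = 95.90909 kg
Dose = 0.14 units/kg/hr × 95.90909 kg = 13.42727 units/hr
Concentration = 90 units ÷ 100 mL = 0.9 units/mL
Rate = 13.42727 units/hr ÷ 0.9 units/mL = 14.91919 mL/hr
Volume infused so far = 14.91919 mL/hr × 2.6 hr = 38.7899 mL
Volume remaining = 100 − 38.7899 = 61.2101 mL
New rate:
Dose = 0.08 units/kg/hr × 95.90909 kg = 7.672727 units/hr
Rate = 7.672727 units/hr ÷ 0.9 units/mL = 8.525253 mL/hr
Time remaining = 61.2101 mL ÷ 8.525253 mL/hr = 7.179858 hr

7.2 hours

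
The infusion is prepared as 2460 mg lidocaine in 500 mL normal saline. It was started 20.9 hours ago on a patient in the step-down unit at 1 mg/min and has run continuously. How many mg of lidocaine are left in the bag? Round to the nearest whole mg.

1 mg/min × 60 min/hr = 60 mg/hr
Concentration = 2460 mg ÷ 500 mL = 4.92 mg/mL
Rate = 60 mg/hr ÷ 4.92 mg/mL = 12.19512 mL/hr
Volume infused = 12.19512 mL/hr × 20.9 hr = 254.878 mL
Volume remaining = 500 − 254.878 = 245.122 mL
Drug remaining = 245.122 mL × 4.92 mg/mL = 1206 mg

1206 mg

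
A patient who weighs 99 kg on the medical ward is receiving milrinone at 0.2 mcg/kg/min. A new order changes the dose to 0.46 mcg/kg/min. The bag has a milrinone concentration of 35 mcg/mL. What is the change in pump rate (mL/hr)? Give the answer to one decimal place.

At the current dose:
Dose = 0.2 mcg/kg/min × 99 kg = 19.8 mcg/min
19.8 mcg/min × 60 min/hr = 1188 mcg/hr
Rate = 1188 mcg/hr ÷ 35 mcg/mL = 33.94286 mL/hr
At the new dose:
Dose = 0.46 mcg/kg/min × 99 kg = 45.54 mcg/min
45.54 mcg/min × 60 min/hr = 2732.4 mcg/hr
Rate = 2732.4 mcg/hr ÷ 35 mcg/mL = 78.06857 mL/hr
Change = 78.06857 − 33.94286 = 44.12571 mL/hr → 44.12571 mL/hr increase

44.1 mL/hr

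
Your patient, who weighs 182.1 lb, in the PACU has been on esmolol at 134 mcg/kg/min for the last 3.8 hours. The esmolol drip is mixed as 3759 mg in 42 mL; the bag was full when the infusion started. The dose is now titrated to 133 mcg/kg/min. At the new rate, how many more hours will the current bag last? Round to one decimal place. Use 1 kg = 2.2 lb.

1.9 hours

Initial rate:
Weight = 182.1 lb ÷ 2.2 lb/kg = 82.77273 kg
Dose = 134 mcg/kg/min × 82.77273 kg = 11091.55 mcg/min
11091.55 mcg/min × 60 min/hr = 665492.7 mcg/hr
Concentration = 3759 mg ÷ 42 mL = 89.5 mg/mL = 89500 mcg/mL
Rate = 665492.7 mcg/hr ÷ 89500 mcg/mL = 7.435673 mL/hr
Volume infused so far = 7.435673 mL/hr × 3.8 hr = 28.25556 mL
Volume remaining = 42 − 28.25556 = 13.74444 mL
New rate:
Dose = 133 mcg/kg/min × 82.77273 kg = 11008.77 mcg/min
11008.77 mcg/min × 60 min/hr = 660526.4 mcg/hr
Rate = 660526.4 mcg/hr ÷ 89500 mcg/mL = 7.380183 mL/hr
Time remaining = 13.74444 mL ÷ 7.380183 mL/hr = 1.862344 hr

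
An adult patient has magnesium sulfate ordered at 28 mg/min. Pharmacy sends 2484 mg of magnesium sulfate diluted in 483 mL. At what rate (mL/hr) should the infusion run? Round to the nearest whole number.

28 mg/min × 60 min/hr = 1680 mg/hr
Concentration = 2484 mg ÷ 483 mL = 5.142857 mg/mL
Rate = 1680 mg/hr ÷ 5.142857 mg/mL = 326.6667 mL/hr

327 mL/hr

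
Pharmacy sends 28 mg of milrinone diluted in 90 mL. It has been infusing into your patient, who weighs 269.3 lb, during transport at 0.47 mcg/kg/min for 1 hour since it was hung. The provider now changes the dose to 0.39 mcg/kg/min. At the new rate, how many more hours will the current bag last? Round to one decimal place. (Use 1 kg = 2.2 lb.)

8.6 hours

Initial rate:
Weight = 269.3 lb ÷ 2.2 lb/kg = 122.4091 kg
Dose = 0.47 mcg/kg/min × 122.4091 kg = 57.53227 mcg/min
57.53227 mcg/min × 60 min/hr = 3451.936 mcg/hr
Concentration = 28 mg ÷ 90 mL = 0.3111111 mg/mL = 311.1111 mcg/mL
Rate = 3451.936 mcg/hr ÷ 311.1111 mcg/mL = 11.09551 mL/hr
Volume infused so far = 11.09551 mL/hr × 1 hr = 11.09551 mL
Volume remaining = 90 − 11.09551 = 78.90449 mL
New rate:
Dose = 0.39 mcg/kg/min × 122.4091 kg = 47.73955 mcg/min
47.73955 mcg/min × 60 min/hr = 2864.373 mcg/hr
Rate = 2864.373 mcg/hr ÷ 311.1111 mcg/mL = 9.206912 mL/hr
Time remaining = 78.90449 mL ÷ 9.206912 mL/hr = 8.570136 hr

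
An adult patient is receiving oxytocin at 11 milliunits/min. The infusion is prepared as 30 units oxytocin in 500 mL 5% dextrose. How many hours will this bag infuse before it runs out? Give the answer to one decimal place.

45.5 hours

11 milliunits/min × 60 min/hr = 660 milliunits/hr
Concentration = 30 units ÷ 500 mL = 0.06 units/mL = 60 milliunits/mL
Rate = 660 milliunits/hr ÷ 60 milliunits/mL = 11 mL/hr
Duration = 500 mL ÷ 11 mL/hr = 45.45455 hr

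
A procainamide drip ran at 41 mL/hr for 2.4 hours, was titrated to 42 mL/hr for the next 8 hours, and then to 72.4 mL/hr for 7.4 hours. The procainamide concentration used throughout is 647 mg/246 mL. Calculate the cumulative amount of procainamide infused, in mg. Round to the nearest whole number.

Concentration = 647 mg ÷ 246 mL = 2.630081 mg/mL
Stage 1: 41 mL/hr × 2.4 hr = 98.4 mL → 98.4 mL × 2.630081 mg/mL = 258.8 mg
Stage 2: 42 mL/hr × 8 hr = 336 mL → 336 mL × 2.630081 mg/mL = 883.7073 mg
Stage 3: 72.4 mL/hr × 7.4 hr = 535.76 mL → 535.76 mL × 2.630081 mg/mL = 1409.092 mg
Total = 258.8 + 883.7073 + 1409.092 = 2551.6 mg

2552 mg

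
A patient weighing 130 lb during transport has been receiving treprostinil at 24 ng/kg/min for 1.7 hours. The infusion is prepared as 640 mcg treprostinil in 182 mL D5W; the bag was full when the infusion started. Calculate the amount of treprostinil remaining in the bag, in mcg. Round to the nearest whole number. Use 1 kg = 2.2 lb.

Weight = 130 lb ÷ 2.2 lb/kg = 59.09091 kg
Dose = 24 ng/kg/min × 59.09091 kg = 1418.182 ng/min
1418.182 ng/min × 60 min/hr = 85090.91 ng/hr
Concentration = 640 mcg ÷ 182 mL = 3.516484 mcg/mL = 3516.484 ng/mL
Rate = 85090.91 ng/hr ÷ 3516.484 ng/mL = 24.19773 mL/hr
Volume infused = 24.19773 mL/hr × 1.7 hr = 41.13614 mL
Volume remaining = 182 − 41.13614 = 140.8639 mL
Drug remaining = 140.8639 mL × 3516.484 ng/mL = 495345.5 ng = 495.3455 mcg

495 mcg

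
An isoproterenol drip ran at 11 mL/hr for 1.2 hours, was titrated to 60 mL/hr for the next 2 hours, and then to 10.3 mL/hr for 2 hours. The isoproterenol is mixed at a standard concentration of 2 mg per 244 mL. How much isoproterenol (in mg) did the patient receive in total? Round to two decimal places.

1.26 mg

Concentration = 2 mg ÷ 244 mL = 0.008196721 mg/mL
Stage 1: 11 mL/hr × 1.2 hr = 13.2 mL → 13.2 mL × 0.008196721 mg/mL = 0.1081967 mg
Stage 2: 60 mL/hr × 2 hr = 120 mL → 120 mL × 0.008196721 mg/mL = 0.9836066 mg
Stage 3: 10.3 mL/hr × 2 hr = 20.6 mL → 20.6 mL × 0.008196721 mg/mL = 0.1688525 mg
Total = 0.1081967 + 0.9836066 + 0.1688525 = 1.260656 mg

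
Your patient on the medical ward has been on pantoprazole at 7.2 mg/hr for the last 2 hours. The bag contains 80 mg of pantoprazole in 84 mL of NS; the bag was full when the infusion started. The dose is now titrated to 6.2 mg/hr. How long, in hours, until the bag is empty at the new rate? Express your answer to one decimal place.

Initial rate:
Concentration = 80 mg ÷ 84 mL = 0.952381 mg/mL
Rate = 7.2 mg/hr ÷ 0.952381 mg/mL = 7.56 mL/hr
Volume infused so far = 7.56 mL/hr × 2 hr = 15.12 mL
Volume remaining = 84 − 15.12 = 68.88 mL
New rate:
Rate = 6.2 mg/hr ÷ 0.952381 mg/mL = 6.51 mL/hr
Time remaining = 68.88 mL ÷ 6.51 mL/hr = 10.58065 hr

10.6 hours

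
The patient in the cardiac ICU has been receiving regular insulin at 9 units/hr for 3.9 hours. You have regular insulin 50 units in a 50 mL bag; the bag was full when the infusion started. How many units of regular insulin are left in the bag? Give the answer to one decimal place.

14.9 units

Concentration = 50 units ÷ 50 mL = 1 units/mL
Rate = 9 units/hr ÷ 1 units/mL = 9 mL/hr
Volume infused = 9 mL/hr × 3.9 hr = 35.1 mL
Volume remaining = 50 − 35.1 = 14.9 mL
Drug remaining = 14.9 mL × 1 units/mL = 14.9 units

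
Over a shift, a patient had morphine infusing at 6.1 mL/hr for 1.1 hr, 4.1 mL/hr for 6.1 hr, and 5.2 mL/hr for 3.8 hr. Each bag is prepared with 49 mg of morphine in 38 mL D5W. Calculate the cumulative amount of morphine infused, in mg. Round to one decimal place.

Concentration = 49 mg ÷ 38 mL = 1.289474 mg/mL
Stage 1: 6.1 mL/hr × 1.1 hr = 6.71 mL → 6.71 mL × 1.289474 mg/mL = 8.652368 mg
Stage 2: 4.1 mL/hr × 6.1 hr = 25.01 mL → 25.01 mL × 1.289474 mg/mL = 32.24974 mg
Stage 3: 5.2 mL/hr × 3.8 hr = 19.76 mL → 19.76 mL × 1.289474 mg/mL = 25.48 mg
Total = 8.652368 + 32.24974 + 25.48 = 66.38211 mg

66.4 mg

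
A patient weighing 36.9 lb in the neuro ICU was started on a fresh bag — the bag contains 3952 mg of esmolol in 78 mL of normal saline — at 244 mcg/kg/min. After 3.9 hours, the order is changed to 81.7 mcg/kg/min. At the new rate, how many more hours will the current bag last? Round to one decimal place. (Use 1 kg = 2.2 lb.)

36.4 hours

Initial rate:
Weight = 36.9 lb ÷ 2.2 lb/kg = 16.77273 kg
Dose = 244 mcg/kg/min × 16.77273 kg = 4092.545 mcg/min
4092.545 mcg/min × 60 min/hr = 245552.7 mcg/hr
Concentration = 3952 mg ÷ 78 mL = 50.66667 mg/mL = 50666.67 mcg/mL
Rate = 245552.7 mcg/hr ÷ 50666.67 mcg/mL = 4.846435 mL/hr
Volume infused so far = 4.846435 mL/hr × 3.9 hr = 18.9011 mL
Volume remaining = 78 − 18.9011 = 59.0989 mL
New rate:
Dose = 81.7 mcg/kg/min × 16.77273 kg = 1370.332 mcg/min
1370.332 mcg/min × 60 min/hr = 82219.91 mcg/hr
Rate = 82219.91 mcg/hr ÷ 50666.67 mcg/mL = 1.622761 mL/hr
Time remaining = 59.0989 mL ÷ 1.622761 mL/hr = 36.41873 hr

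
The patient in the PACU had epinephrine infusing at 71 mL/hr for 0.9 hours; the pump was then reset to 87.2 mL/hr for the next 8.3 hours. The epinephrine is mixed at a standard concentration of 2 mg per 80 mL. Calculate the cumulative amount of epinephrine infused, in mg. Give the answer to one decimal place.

19.7 mg

Concentration = 2 mg ÷ 80 mL = 0.025 mg/mL
Stage 1: 71 mL/hr × 0.9 hr = 63.9 mL → 63.9 mL × 0.025 mg/mL = 1.5975 mg
Stage 2: 87.2 mL/hr × 8.3 hr = 723.76 mL → 723.76 mL × 0.025 mg/mL = 18.094 mg
Total = 1.5975 + 18.094 = 19.6915 mg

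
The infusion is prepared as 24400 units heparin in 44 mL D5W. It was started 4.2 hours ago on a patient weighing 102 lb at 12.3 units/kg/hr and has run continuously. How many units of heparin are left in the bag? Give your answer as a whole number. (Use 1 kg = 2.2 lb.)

Weight = 102 lb ÷ 2.2 lb/kg = 46.36364 kg
Dose = 12.3 units/kg/hr × 46.36364 kg = 570.2727 units/hr
Concentration = 24400 units ÷ 44 mL = 554.5455 units/mL
Rate = 570.2727 units/hr ÷ 554.5455 units/mL = 1.028361 mL/hr
Volume infused = 1.028361 mL/hr × 4.2 hr = 4.319115 mL
Volume remaining = 44 − 4.319115 = 39.68089 mL
Drug remaining = 39.68089 mL × 554.5455 units/mL = 22004.85 units

22005 units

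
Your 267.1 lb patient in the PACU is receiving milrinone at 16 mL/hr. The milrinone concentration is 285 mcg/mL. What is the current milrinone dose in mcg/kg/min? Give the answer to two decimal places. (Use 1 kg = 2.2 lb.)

Weight = 267.1 lb ÷ 2.2 lb/kg = 121.4091 kg
Drug rate = 16 mL/hr × 285 mcg/mL = 4560 mcg/hr
4560 mcg/hr ÷ 60 min/hr = 76 mcg/min
76 mcg/min ÷ 121.4091 kg = 0.6259828 mcg/kg/min

0.63 mcg/kg/min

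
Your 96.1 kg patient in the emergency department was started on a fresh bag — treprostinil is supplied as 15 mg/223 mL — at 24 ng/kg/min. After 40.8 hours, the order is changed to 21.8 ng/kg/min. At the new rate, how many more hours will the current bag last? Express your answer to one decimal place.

Initial rate:
Dose = 24 ng/kg/min × 96.1 kg = 2306.4 ng/min
2306.4 ng/min × 60 min/hr = 138384 ng/hr
Concentration = 15 mg ÷ 223 mL = 0.06726457 mg/mL = 67264.57 ng/mL
Rate = 138384 ng/hr ÷ 67264.57 ng/mL = 2.057309 mL/hr
Volume infused so far = 2.057309 mL/hr × 40.8 hr = 83.9382 mL
Volume remaining = 223 − 83.9382 = 139.0618 mL
New rate:
Dose = 21.8 ng/kg/min × 96.1 kg = 2094.98 ng/min
2094.98 ng/min × 60 min/hr = 125698.8 ng/hr
Rate = 125698.8 ng/hr ÷ 67264.57 ng/mL = 1.868722 mL/hr
Time remaining = 139.0618 mL ÷ 1.868722 mL/hr = 74.41545 hr

74.4 hours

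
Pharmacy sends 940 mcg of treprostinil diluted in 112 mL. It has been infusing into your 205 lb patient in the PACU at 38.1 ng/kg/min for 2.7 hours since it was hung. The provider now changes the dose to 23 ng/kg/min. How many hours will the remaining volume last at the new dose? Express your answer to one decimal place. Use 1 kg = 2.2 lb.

2.8 hours

Initial rate:
Weight = 205 lb ÷ 2.2 lb/kg = 93.18182 kg
Dose = 38.1 ng/kg/min × 93.18182 kg = 3550.227 ng/min
3550.227 ng/min × 60 min/hr = 213013.6 ng/hr
Concentration = 940 mcg ÷ 112 mL = 8.392857 mcg/mL = 8392.857 ng/mL
Rate = 213013.6 ng/hr ÷ 8392.857 ng/mL = 25.38035 mL/hr
Volume infused so far = 25.38035 mL/hr × 2.7 hr = 68.52694 mL
Volume remaining = 112 − 68.52694 = 43.47306 mL
New rate:
Dose = 23 ng/kg/min × 93.18182 kg = 2143.182 ng/min
2143.182 ng/min × 60 min/hr = 128590.9 ng/hr
Rate = 128590.9 ng/hr ÷ 8392.857 ng/mL = 15.32147 mL/hr
Time remaining = 43.47306 mL ÷ 15.32147 mL/hr = 2.837395 hr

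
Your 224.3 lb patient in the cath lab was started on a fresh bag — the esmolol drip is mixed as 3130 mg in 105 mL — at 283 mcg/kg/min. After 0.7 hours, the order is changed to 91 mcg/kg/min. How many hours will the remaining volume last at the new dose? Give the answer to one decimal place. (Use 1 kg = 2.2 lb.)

Initial rate:
Weight = 224.3 lb ÷ 2.2 lb/kg = 101.9545 kg
Dose = 283 mcg/kg/min × 101.9545 kg = 28853.14 mcg/min
28853.14 mcg/min × 60 min/hr = 1731188 mcg/hr
Concentration = 3130 mg ÷ 105 mL = 29.80952 mg/mL = 29809.52 mcg/mL
Rate = 1731188 mcg/hr ÷ 29809.52 mcg/mL = 58.075 mL/hr
Volume infused so far = 58.075 mL/hr × 0.7 hr = 40.6525 mL
Volume remaining = 105 − 40.6525 = 64.3475 mL
New rate:
Dose = 91 mcg/kg/min × 101.9545 kg = 9277.864 mcg/min
9277.864 mcg/min × 60 min/hr = 556671.8 mcg/hr
Rate = 556671.8 mcg/hr ÷ 29809.52 mcg/mL = 18.67429 mL/hr
Time remaining = 64.3475 mL ÷ 18.67429 mL/hr = 3.445779 hr

3.4 hours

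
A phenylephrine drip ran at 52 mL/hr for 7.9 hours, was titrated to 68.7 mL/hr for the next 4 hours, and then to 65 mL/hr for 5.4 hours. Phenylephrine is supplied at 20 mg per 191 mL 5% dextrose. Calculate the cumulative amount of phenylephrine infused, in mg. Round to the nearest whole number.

109 mg

Concentration = 20 mg ÷ 191 mL = 0.104712 mg/mL
Stage 1: 52 mL/hr × 7.9 hr = 410.8 mL → 410.8 mL × 0.104712 mg/mL = 43.01571 mg
Stage 2: 68.7 mL/hr × 4 hr = 274.8 mL → 274.8 mL × 0.104712 mg/mL = 28.77487 mg
Stage 3: 65 mL/hr × 5.4 hr = 351 mL → 351 mL × 0.104712 mg/mL = 36.75393 mg
Total = 43.01571 + 28.77487 + 36.75393 = 108.5445 mg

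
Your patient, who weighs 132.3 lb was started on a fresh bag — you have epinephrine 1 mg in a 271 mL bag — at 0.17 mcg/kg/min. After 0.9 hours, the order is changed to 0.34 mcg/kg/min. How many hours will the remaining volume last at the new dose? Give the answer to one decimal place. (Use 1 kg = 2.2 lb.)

Initial rate:
Weight = 132.3 lb ÷ 2.2 lb/kg = 60.13636 kg
Dose = 0.17 mcg/kg/min × 60.13636 kg = 10.22318 mcg/min
10.22318 mcg/min × 60 min/hr = 613.3909 mcg/hr
Concentration = 1 mg ÷ 271 mL = 0.003690037 mg/mL = 3.690037 mcg/mL
Rate = 613.3909 mcg/hr ÷ 3.690037 mcg/mL = 166.2289 mL/hr
Volume infused so far = 166.2289 mL/hr × 0.9 hr = 149.606 mL
Volume remaining = 271 − 149.606 = 121.394 mL
New rate:
Dose = 0.34 mcg/kg/min × 60.13636 kg = 20.44636 mcg/min
20.44636 mcg/min × 60 min/hr = 1226.782 mcg/hr
Rate = 1226.782 mcg/hr ÷ 3.690037 mcg/mL = 332.4579 mL/hr
Time remaining = 121.394 mL ÷ 332.4579 mL/hr = 0.3651409 hr

0.4 hours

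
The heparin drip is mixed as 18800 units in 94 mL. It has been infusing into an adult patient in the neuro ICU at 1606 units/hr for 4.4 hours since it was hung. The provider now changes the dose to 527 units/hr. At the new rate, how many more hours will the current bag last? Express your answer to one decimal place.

Initial rate:
Concentration = 18800 units ÷ 94 mL = 200 units/mL
Rate = 1606 units/hr ÷ 200 units/mL = 8.03 mL/hr
Volume infused so far = 8.03 mL/hr × 4.4 hr = 35.332 mL
Volume remaining = 94 − 35.332 = 58.668 mL
New rate:
Rate = 527 units/hr ÷ 200 units/mL = 2.635 mL/hr
Time remaining = 58.668 mL ÷ 2.635 mL/hr = 22.2649 hr

22.3 hours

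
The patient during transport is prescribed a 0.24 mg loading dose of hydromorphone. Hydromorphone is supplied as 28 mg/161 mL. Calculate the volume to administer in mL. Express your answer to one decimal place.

1.4 mL

Concentration = 28 mg ÷ 161 mL = 0.173913 mg/mL
Volume = 0.24 mg ÷ 0.173913 mg/mL = 1.38 mL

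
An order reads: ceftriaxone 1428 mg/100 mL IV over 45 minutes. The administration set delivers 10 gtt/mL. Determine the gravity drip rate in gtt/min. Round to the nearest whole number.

100 mL ÷ (45 min) = 2.222222 mL/min
2.222222 mL/min × 10 gtt/mL = 22.22222 gtt/min

22 gtt/min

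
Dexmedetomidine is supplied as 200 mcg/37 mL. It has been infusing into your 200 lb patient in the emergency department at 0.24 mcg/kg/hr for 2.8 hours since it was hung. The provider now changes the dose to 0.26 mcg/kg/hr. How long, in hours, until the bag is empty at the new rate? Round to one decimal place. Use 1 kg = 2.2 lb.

Initial rate:
Weight = 200 lb ÷ 2.2 lb/kg = 90.90909 kg
Dose = 0.24 mcg/kg/hr × 90.90909 kg = 21.81818 mcg/hr
Concentration = 200 mcg ÷ 37 mL = 5.405405 mcg/mL
Rate = 21.81818 mcg/hr ÷ 5.405405 mcg/mL = 4.036364 mL/hr
Volume infused so far = 4.036364 mL/hr × 2.8 hr = 11.30182 mL
Volume remaining = 37 − 11.30182 = 25.69818 mL
New rate:
Dose = 0.26 mcg/kg/hr × 90.90909 kg = 23.63636 mcg/hr
Rate = 23.63636 mcg/hr ÷ 5.405405 mcg/mL = 4.372727 mL/hr
Time remaining = 25.69818 mL ÷ 4.372727 mL/hr = 5.876923 hr

5.9 hours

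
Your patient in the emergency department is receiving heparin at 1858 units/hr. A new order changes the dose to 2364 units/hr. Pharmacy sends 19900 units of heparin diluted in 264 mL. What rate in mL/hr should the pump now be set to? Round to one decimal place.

31.4 mL/hr

Concentration = 19900 units ÷ 264 mL = 75.37879 units/mL
Rate = 2364 units/hr ÷ 75.37879 units/mL = 31.36161 mL/hr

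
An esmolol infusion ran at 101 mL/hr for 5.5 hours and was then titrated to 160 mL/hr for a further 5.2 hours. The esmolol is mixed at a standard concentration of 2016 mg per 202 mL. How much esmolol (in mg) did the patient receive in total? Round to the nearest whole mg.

Concentration = 2016 mg ÷ 202 mL = 9.980198 mg/mL
Stage 1: 101 mL/hr × 5.5 hr = 555.5 mL → 555.5 mL × 9.980198 mg/mL = 5544 mg
Stage 2: 160 mL/hr × 5.2 hr = 832 mL → 832 mL × 9.980198 mg/mL = 8303.525 mg
Total = 5544 + 8303.525 = 13847.52 mg

13848 mg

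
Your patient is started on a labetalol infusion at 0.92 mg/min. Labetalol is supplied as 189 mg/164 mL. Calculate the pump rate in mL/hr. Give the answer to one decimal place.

47.9 mL/hr

0.92 mg/min × 60 min/hr = 55.2 mg/hr
Concentration = 189 mg ÷ 164 mL = 1.152439 mg/mL
Rate = 55.2 mg/hr ÷ 1.152439 mg/mL = 47.89841 mL/hr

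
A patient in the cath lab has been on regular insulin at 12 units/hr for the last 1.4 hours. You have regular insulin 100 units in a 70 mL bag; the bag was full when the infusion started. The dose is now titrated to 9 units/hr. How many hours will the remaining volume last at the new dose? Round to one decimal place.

Initial rate:
Concentration = 100 units ÷ 70 mL = 1.428571 units/mL
Rate = 12 units/hr ÷ 1.428571 units/mL = 8.4 mL/hr
Volume infused so far = 8.4 mL/hr × 1.4 hr = 11.76 mL
Volume remaining = 70 − 11.76 = 58.24 mL
New rate:
Rate = 9 units/hr ÷ 1.428571 units/mL = 6.3 mL/hr
Time remaining = 58.24 mL ÷ 6.3 mL/hr = 9.244444 hr

9.2 hours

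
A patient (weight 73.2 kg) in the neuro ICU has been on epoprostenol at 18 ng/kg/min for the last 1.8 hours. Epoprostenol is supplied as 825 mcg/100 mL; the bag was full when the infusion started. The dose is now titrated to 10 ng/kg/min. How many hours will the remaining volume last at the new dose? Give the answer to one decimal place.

Initial rate:
Dose = 18 ng/kg/min × 73.2 kg = 1317.6 ng/min
1317.6 ng/min × 60 min/hr = 79056 ng/hr
Concentration = 825 mcg ÷ 100 mL = 8.25 mcg/mL = 8250 ng/mL
Rate = 79056 ng/hr ÷ 8250 ng/mL = 9.582545 mL/hr
Volume infused so far = 9.582545 mL/hr × 1.8 hr = 17.24858 mL
Volume remaining = 100 − 17.24858 = 82.75142 mL
New rate:
Dose = 10 ng/kg/min × 73.2 kg = 732 ng/min
732 ng/min × 60 min/hr = 43920 ng/hr
Rate = 43920 ng/hr ÷ 8250 ng/mL = 5.323636 mL/hr
Time remaining = 82.75142 mL ÷ 5.323636 mL/hr = 15.54415 hr

15.5 hours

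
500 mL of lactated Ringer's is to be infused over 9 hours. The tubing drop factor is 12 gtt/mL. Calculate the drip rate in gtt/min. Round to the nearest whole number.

11 gtt/min

500 mL ÷ (9 hr × 60 = 540 min) = 0.9259259 mL/min
0.9259259 mL/min × 12 gtt/mL = 11.11111 gtt/min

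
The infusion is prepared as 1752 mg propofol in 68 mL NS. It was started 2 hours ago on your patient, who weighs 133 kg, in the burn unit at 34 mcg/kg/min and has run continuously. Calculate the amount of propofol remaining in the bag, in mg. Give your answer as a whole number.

Dose = 34 mcg/kg/min × 133 kg = 4522 mcg/min
4522 mcg/min × 60 min/hr = 271320 mcg/hr
Concentration = 1752 mg ÷ 68 mL = 25.76471 mg/mL = 25764.71 mcg/mL
Rate = 271320 mcg/hr ÷ 25764.71 mcg/mL = 10.53068 mL/hr
Volume infused = 10.53068 mL/hr × 2 hr = 21.06137 mL
Volume remaining = 68 − 21.06137 = 46.93863 mL
Drug remaining = 46.93863 mL × 25764.71 mcg/mL = 1209360 mcg = 1209.36 mg

1209 mg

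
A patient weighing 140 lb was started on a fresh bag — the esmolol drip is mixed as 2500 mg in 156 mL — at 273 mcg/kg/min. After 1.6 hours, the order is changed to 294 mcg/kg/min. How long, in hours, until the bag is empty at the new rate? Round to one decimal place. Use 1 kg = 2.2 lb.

0.7 hours

Initial rate:
Weight = 140 lb ÷ 2.2 lb/kg = 63.63636 kg
Dose = 273 mcg/kg/min × 63.63636 kg = 17372.73 mcg/min
17372.73 mcg/min × 60 min/hr = 1042364 mcg/hr
Concentration = 2500 mg ÷ 156 mL = 16.02564 mg/mL = 16025.64 mcg/mL
Rate = 1042364 mcg/hr ÷ 16025.64 mcg/mL = 65.04349 mL/hr
Volume infused so far = 65.04349 mL/hr × 1.6 hr = 104.0696 mL
Volume remaining = 156 − 104.0696 = 51.93041 mL
New rate:
Dose = 294 mcg/kg/min × 63.63636 kg = 18709.09 mcg/min
18709.09 mcg/min × 60 min/hr = 1122545 mcg/hr
Rate = 1122545 mcg/hr ÷ 16025.64 mcg/mL = 70.04684 mL/hr
Time remaining = 51.93041 mL ÷ 70.04684 mL/hr = 0.741367 hr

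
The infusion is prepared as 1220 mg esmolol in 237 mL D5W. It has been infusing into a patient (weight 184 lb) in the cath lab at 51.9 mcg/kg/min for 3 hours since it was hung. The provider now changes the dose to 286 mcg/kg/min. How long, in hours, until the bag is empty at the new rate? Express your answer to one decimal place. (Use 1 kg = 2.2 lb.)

Initial rate:
Weight = 184 lb ÷ 2.2 lb/kg = 83.63636 kg
Dose = 51.9 mcg/kg/min × 83.63636 kg = 4340.727 mcg/min
4340.727 mcg/min × 60 min/hr = 260443.6 mcg/hr
Concentration = 1220 mg ÷ 237 mL = 5.147679 mg/mL = 5147.679 mcg/mL
Rate = 260443.6 mcg/hr ÷ 5147.679 mcg/mL = 50.59438 mL/hr
Volume infused so far = 50.59438 mL/hr × 3 hr = 151.7831 mL
Volume remaining = 237 − 151.7831 = 85.21686 mL
New rate:
Dose = 286 mcg/kg/min × 83.63636 kg = 23920 mcg/min
23920 mcg/min × 60 min/hr = 1435200 mcg/hr
Rate = 1435200 mcg/hr ÷ 5147.679 mcg/mL = 278.8052 mL/hr
Time remaining = 85.21686 mL ÷ 278.8052 mL/hr = 0.3056501 hr

0.3 hours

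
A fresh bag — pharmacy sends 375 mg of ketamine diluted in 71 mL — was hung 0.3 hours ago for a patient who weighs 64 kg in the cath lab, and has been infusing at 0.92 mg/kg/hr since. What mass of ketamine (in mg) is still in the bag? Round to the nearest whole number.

Dose = 0.92 mg/kg/hr × 64 kg = 58.88 mg/hr
Concentration = 375 mg ÷ 71 mL = 5.28169 mg/mL
Rate = 58.88 mg/hr ÷ 5.28169 mg/mL = 11.14795 mL/hr
Volume infused = 11.14795 mL/hr × 0.3 hr = 3.344384 mL
Volume remaining = 71 − 3.344384 = 67.65562 mL
Drug remaining = 67.65562 mL × 5.28169 mg/mL = 357.336 mg

357 mg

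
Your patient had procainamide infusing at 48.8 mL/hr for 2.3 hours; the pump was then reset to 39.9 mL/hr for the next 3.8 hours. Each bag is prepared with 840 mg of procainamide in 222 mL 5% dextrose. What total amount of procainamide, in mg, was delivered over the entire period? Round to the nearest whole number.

Concentration = 840 mg ÷ 222 mL = 3.783784 mg/mL
Stage 1: 48.8 mL/hr × 2.3 hr = 112.24 mL → 112.24 mL × 3.783784 mg/mL = 424.6919 mg
Stage 2: 39.9 mL/hr × 3.8 hr = 151.62 mL → 151.62 mL × 3.783784 mg/mL = 573.6973 mg
Total = 424.6919 + 573.6973 = 998.3892 mg

998 mg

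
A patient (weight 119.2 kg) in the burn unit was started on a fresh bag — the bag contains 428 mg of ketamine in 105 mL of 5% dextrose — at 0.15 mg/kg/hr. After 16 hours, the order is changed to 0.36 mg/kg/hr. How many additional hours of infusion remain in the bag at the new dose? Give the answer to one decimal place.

3.3 hours

Initial rate:
Dose = 0.15 mg/kg/hr × 119.2 kg = 17.88 mg/hr
Concentration = 428 mg ÷ 105 mL = 4.07619 mg/mL
Rate = 17.88 mg/hr ÷ 4.07619 mg/mL = 4.386449 mL/hr
Volume infused so far = 4.386449 mL/hr × 16 hr = 70.18318 mL
Volume remaining = 105 − 70.18318 = 34.81682 mL
New rate:
Dose = 0.36 mg/kg/hr × 119.2 kg = 42.912 mg/hr
Rate = 42.912 mg/hr ÷ 4.07619 mg/mL = 10.52748 mL/hr
Time remaining = 34.81682 mL ÷ 10.52748 mL/hr = 3.307233 hr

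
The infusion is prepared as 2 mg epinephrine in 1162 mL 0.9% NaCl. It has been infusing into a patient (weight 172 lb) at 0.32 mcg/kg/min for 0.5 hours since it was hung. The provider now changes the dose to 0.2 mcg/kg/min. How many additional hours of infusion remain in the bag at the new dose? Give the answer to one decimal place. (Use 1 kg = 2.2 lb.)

Initial rate:
Weight = 172 lb ÷ 2.2 lb/kg = 78.18182 kg
Dose = 0.32 mcg/kg/min × 78.18182 kg = 25.01818 mcg/min
25.01818 mcg/min × 60 min/hr = 1501.091 mcg/hr
Concentration = 2 mg ÷ 1162 mL = 0.00172117 mg/mL = 1.72117 mcg/mL
Rate = 1501.091 mcg/hr ÷ 1.72117 mcg/mL = 872.1338 mL/hr
Volume infused so far = 872.1338 mL/hr × 0.5 hr = 436.0669 mL
Volume remaining = 1162 − 436.0669 = 725.9331 mL
New rate:
Dose = 0.2 mcg/kg/min × 78.18182 kg = 15.63636 mcg/min
15.63636 mcg/min × 60 min/hr = 938.1818 mcg/hr
Rate = 938.1818 mcg/hr ÷ 1.72117 mcg/mL = 545.0836 mL/hr
Time remaining = 725.9331 mL ÷ 545.0836 mL/hr = 1.331783 hr

1.3 hours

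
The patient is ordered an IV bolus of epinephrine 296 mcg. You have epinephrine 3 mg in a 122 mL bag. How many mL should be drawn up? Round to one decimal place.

12.0 mL

Concentration = 3 mg ÷ 122 mL = 0.02459016 mg/mL = 24.59016 mcg/mL
Volume = 296 mcg ÷ 24.59016 mcg/mL = 12.03733 mL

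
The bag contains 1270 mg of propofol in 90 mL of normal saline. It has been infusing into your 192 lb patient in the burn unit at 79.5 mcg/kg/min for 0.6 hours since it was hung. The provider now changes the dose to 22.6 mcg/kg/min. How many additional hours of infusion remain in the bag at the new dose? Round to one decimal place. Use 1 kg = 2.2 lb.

Initial rate:
Weight = 192 lb ÷ 2.2 lb/kg = 87.27273 kg
Dose = 79.5 mcg/kg/min × 87.27273 kg = 6938.182 mcg/min
6938.182 mcg/min × 60 min/hr = 416290.9 mcg/hr
Concentration = 1270 mg ÷ 90 mL = 14.11111 mg/mL = 14111.11 mcg/mL
Rate = 416290.9 mcg/hr ÷ 14111.11 mcg/mL = 29.50093 mL/hr
Volume infused so far = 29.50093 mL/hr × 0.6 hr = 17.70056 mL
Volume remaining = 90 − 17.70056 = 72.29944 mL
New rate:
Dose = 22.6 mcg/kg/min × 87.27273 kg = 1972.364 mcg/min
1972.364 mcg/min × 60 min/hr = 118341.8 mcg/hr
Rate = 118341.8 mcg/hr ÷ 14111.11 mcg/mL = 8.386428 mL/hr
Time remaining = 72.29944 mL ÷ 8.386428 mL/hr = 8.621005 hr

8.6 hours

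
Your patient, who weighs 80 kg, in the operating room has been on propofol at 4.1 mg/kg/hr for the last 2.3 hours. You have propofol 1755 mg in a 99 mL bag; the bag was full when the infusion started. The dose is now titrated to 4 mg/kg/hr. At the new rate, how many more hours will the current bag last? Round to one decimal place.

Initial rate:
Dose = 4.1 mg/kg/hr × 80 kg = 328 mg/hr
Concentration = 1755 mg ÷ 99 mL = 17.72727 mg/mL
Rate = 328 mg/hr ÷ 17.72727 mg/mL = 18.50256 mL/hr
Volume infused so far = 18.50256 mL/hr × 2.3 hr = 42.5559 mL
Volume remaining = 99 − 42.5559 = 56.4441 mL
New rate:
Dose = 4 mg/kg/hr × 80 kg = 320 mg/hr
Rate = 320 mg/hr ÷ 17.72727 mg/mL = 18.05128 mL/hr
Time remaining = 56.4441 mL ÷ 18.05128 mL/hr = 3.126875 hr

3.1 hours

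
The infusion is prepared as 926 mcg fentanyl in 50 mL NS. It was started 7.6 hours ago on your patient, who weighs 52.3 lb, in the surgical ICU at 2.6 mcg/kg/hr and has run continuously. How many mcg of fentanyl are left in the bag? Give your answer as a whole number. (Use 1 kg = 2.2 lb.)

456 mcg

Weight = 52.3 lb ÷ 2.2 lb/kg = 23.77273 kg
Dose = 2.6 mcg/kg/hr × 23.77273 kg = 61.80909 mcg/hr
Concentration = 926 mcg ÷ 50 mL = 18.52 mcg/mL
Rate = 61.80909 mcg/hr ÷ 18.52 mcg/mL = 3.337424 mL/hr
Volume infused = 3.337424 mL/hr × 7.6 hr = 25.36442 mL
Volume remaining = 50 − 25.36442 = 24.63558 mL
Drug remaining = 24.63558 mL × 18.52 mcg/mL = 456.2509 mcg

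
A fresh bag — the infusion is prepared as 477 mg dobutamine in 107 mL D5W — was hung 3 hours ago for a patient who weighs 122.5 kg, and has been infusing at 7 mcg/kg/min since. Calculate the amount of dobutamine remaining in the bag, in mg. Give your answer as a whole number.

Dose = 7 mcg/kg/min × 122.5 kg = 857.5 mcg/min
857.5 mcg/min × 60 min/hr = 51450 mcg/hr
Concentration = 477 mg ÷ 107 mL = 4.457944 mg/mL = 4457.944 mcg/mL
Rate = 51450 mcg/hr ÷ 4457.944 mcg/mL = 11.54119 mL/hr
Volume infused = 11.54119 mL/hr × 3 hr = 34.62358 mL
Volume remaining = 107 − 34.62358 = 72.37642 mL
Drug remaining = 72.37642 mL × 4457.944 mcg/mL = 322650 mcg = 322.65 mg

323 mg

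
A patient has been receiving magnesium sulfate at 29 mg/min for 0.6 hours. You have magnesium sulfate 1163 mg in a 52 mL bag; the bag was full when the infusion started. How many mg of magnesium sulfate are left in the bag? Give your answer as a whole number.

119 mg

29 mg/min × 60 min/hr = 1740 mg/hr
Concentration = 1163 mg ÷ 52 mL = 22.36538 mg/mL
Rate = 1740 mg/hr ÷ 22.36538 mg/mL = 77.7988 mL/hr
Volume infused = 77.7988 mL/hr × 0.6 hr = 46.67928 mL
Volume remaining = 52 − 46.67928 = 5.320722 mL
Drug remaining = 5.320722 mL × 22.36538 mg/mL = 119 mg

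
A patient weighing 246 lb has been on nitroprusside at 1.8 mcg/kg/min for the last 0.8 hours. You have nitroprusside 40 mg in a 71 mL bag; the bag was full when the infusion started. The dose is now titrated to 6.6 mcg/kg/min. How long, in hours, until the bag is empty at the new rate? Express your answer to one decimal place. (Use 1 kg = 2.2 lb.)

0.7 hours

Initial rate:
Weight = 246 lb ÷ 2.2 lb/kg = 111.8182 kg
Dose = 1.8 mcg/kg/min × 111.8182 kg = 201.2727 mcg/min
201.2727 mcg/min × 60 min/hr = 12076.36 mcg/hr
Concentration = 40 mg ÷ 71 mL = 0.5633803 mg/mL = 563.3803 mcg/mL
Rate = 12076.36 mcg/hr ÷ 563.3803 mcg/mL = 21.43555 mL/hr
Volume infused so far = 21.43555 mL/hr × 0.8 hr = 17.14844 mL
Volume remaining = 71 − 17.14844 = 53.85156 mL
New rate:
Dose = 6.6 mcg/kg/min × 111.8182 kg = 738 mcg/min
738 mcg/min × 60 min/hr = 44280 mcg/hr
Rate = 44280 mcg/hr ÷ 563.3803 mcg/mL = 78.597 mL/hr
Time remaining = 53.85156 mL ÷ 78.597 mL/hr = 0.6851605 hr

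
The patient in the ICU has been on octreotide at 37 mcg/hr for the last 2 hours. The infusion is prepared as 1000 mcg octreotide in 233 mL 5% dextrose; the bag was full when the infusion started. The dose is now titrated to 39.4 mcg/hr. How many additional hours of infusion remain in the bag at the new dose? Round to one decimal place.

23.5 hours

Initial rate:
Concentration = 1000 mcg ÷ 233 mL = 4.291845 mcg/mL
Rate = 37 mcg/hr ÷ 4.291845 mcg/mL = 8.621 mL/hr
Volume infused so far = 8.621 mL/hr × 2 hr = 17.242 mL
Volume remaining = 233 − 17.242 = 215.758 mL
New rate:
Rate = 39.4 mcg/hr ÷ 4.291845 mcg/mL = 9.1802 mL/hr
Time remaining = 215.758 mL ÷ 9.1802 mL/hr = 23.50254 hr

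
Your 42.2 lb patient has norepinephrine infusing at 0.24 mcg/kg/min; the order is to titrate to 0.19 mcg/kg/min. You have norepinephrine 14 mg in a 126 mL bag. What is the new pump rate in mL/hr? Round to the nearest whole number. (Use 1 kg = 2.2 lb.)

2 mL/hr

Weight = 42.2 lb ÷ 2.2 lb/kg = 19.18182 kg
Dose = 0.19 mcg/kg/min × 19.18182 kg = 3.644545 mcg/min
3.644545 mcg/min × 60 min/hr = 218.6727 mcg/hr
Concentration = 14 mg ÷ 126 mL = 0.1111111 mg/mL = 111.1111 mcg/mL
Rate = 218.6727 mcg/hr ÷ 111.1111 mcg/mL = 1.968055 mL/hr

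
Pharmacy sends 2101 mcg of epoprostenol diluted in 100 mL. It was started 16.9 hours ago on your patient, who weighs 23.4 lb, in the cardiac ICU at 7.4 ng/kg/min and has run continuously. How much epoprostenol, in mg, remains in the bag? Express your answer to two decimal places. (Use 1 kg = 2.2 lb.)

Weight = 23.4 lb ÷ 2.2 lb/kg = 10.63636 kg
Dose = 7.4 ng/kg/min × 10.63636 kg = 78.70909 ng/min
78.70909 ng/min × 60 min/hr = 4722.545 ng/hr
Concentration = 2101 mcg ÷ 100 mL = 21.01 mcg/mL = 21010 ng/mL
Rate = 4722.545 ng/hr ÷ 21010 ng/mL = 0.2247761 mL/hr
Volume infused = 0.2247761 mL/hr × 16.9 hr = 3.798716 mL
Volume remaining = 100 − 3.798716 = 96.20128 mL
Drug remaining = 96.20128 mL × 21010 ng/mL = 2021189 ng = 2.021189 mg

2.02 mg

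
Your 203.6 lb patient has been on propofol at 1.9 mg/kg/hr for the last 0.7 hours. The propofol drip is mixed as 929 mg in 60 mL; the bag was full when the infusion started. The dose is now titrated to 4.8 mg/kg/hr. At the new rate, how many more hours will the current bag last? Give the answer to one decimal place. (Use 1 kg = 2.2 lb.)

Initial rate:
Weight = 203.6 lb ÷ 2.2 lb/kg = 92.54545 kg
Dose = 1.9 mg/kg/hr × 92.54545 kg = 175.8364 mg/hr
Concentration = 929 mg ÷ 60 mL = 15.48333 mg/mL
Rate = 175.8364 mg/hr ÷ 15.48333 mg/mL = 11.35649 mL/hr
Volume infused so far = 11.35649 mL/hr × 0.7 hr = 7.949545 mL
Volume remaining = 60 − 7.949545 = 52.05046 mL
New rate:
Dose = 4.8 mg/kg/hr × 92.54545 kg = 444.2182 mg/hr
Rate = 444.2182 mg/hr ÷ 15.48333 mg/mL = 28.69009 mL/hr
Time remaining = 52.05046 mL ÷ 28.69009 mL/hr = 1.814231 hr

1.8 hours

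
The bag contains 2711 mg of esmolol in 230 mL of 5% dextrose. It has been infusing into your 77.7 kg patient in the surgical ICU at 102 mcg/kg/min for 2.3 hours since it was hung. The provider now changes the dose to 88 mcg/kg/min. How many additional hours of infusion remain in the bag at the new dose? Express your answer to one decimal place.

Initial rate:
Dose = 102 mcg/kg/min × 77.7 kg = 7925.4 mcg/min
7925.4 mcg/min × 60 min/hr = 475524 mcg/hr
Concentration = 2711 mg ÷ 230 mL = 11.78696 mg/mL = 11786.96 mcg/mL
Rate = 475524 mcg/hr ÷ 11786.96 mcg/mL = 40.34324 mL/hr
Volume infused so far = 40.34324 mL/hr × 2.3 hr = 92.78945 mL
Volume remaining = 230 − 92.78945 = 137.2106 mL
New rate:
Dose = 88 mcg/kg/min × 77.7 kg = 6837.6 mcg/min
6837.6 mcg/min × 60 min/hr = 410256 mcg/hr
Rate = 410256 mcg/hr ÷ 11786.96 mcg/mL = 34.80593 mL/hr
Time remaining = 137.2106 mL ÷ 34.80593 mL/hr = 3.94216 hr

3.9 hours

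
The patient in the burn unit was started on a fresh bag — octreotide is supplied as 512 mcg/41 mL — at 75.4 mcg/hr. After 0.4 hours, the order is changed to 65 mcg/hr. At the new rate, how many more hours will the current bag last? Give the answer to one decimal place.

Initial rate:
Concentration = 512 mcg ÷ 41 mL = 12.4878 mcg/mL
Rate = 75.4 mcg/hr ÷ 12.4878 mcg/mL = 6.037891 mL/hr
Volume infused so far = 6.037891 mL/hr × 0.4 hr = 2.415156 mL
Volume remaining = 41 − 2.415156 = 38.58484 mL
New rate:
Rate = 65 mcg/hr ÷ 12.4878 mcg/mL = 5.205078 mL/hr
Time remaining = 38.58484 mL ÷ 5.205078 mL/hr = 7.412923 hr

7.4 hours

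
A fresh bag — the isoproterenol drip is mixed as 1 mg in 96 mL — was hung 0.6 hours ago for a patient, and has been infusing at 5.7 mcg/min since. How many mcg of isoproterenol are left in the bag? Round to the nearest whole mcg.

795 mcg

5.7 mcg/min × 60 min/hr = 342 mcg/hr
Concentration = 1 mg ÷ 96 mL = 0.01041667 mg/mL = 10.41667 mcg/mL
Rate = 342 mcg/hr ÷ 10.41667 mcg/mL = 32.832 mL/hr
Volume infused = 32.832 mL/hr × 0.6 hr = 19.6992 mL
Volume remaining = 96 − 19.6992 = 76.3008 mL
Drug remaining = 76.3008 mL × 10.41667 mcg/mL = 794.8 mcg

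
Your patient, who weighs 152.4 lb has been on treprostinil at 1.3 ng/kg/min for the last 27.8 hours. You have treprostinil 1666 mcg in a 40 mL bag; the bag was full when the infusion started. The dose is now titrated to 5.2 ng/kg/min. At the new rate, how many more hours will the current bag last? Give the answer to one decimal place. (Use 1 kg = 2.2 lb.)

70.1 hours

Initial rate:
Weight = 152.4 lb ÷ 2.2 lb/kg = 69.27273 kg
Dose = 1.3 ng/kg/min × 69.27273 kg = 90.05455 ng/min
90.05455 ng/min × 60 min/hr = 5403.273 ng/hr
Concentration = 1666 mcg ÷ 40 mL = 41.65 mcg/mL = 41650 ng/mL
Rate = 5403.273 ng/hr ÷ 41650 ng/mL = 0.1297304 mL/hr
Volume infused so far = 0.1297304 mL/hr × 27.8 hr = 3.606506 mL
Volume remaining = 40 − 3.606506 = 36.39349 mL
New rate:
Dose = 5.2 ng/kg/min × 69.27273 kg = 360.2182 ng/min
360.2182 ng/min × 60 min/hr = 21613.09 ng/hr
Rate = 21613.09 ng/hr ÷ 41650 ng/mL = 0.5189218 mL/hr
Time remaining = 36.39349 mL ÷ 0.5189218 mL/hr = 70.13291 hr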